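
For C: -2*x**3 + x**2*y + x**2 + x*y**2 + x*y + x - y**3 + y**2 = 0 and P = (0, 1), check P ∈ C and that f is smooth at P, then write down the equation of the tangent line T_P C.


Tangent line at P: 3*x - y + 1 = 0.

Step 1: f(0, 1) = 0, so P lies on C.
Step 2: partial derivatives
  f_x(x, y) = -6*x**2 + 2*x*y + 2*x + y**2 + y + 1, f_y(x, y) = x**2 + 2*x*y + x - 3*y**2 + 2*y.
  f_x(P) = 3, f_y(P) = -1 (gradient nonzero, so P is smooth).
Step 3: tangent line at P: 3·(x − 0) + -1·(y − 1) = 0.
Expanding: 3*x - y + 1 = 0.


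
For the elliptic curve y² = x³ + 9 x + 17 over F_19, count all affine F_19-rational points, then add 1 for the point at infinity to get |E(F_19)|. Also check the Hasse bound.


Affine points = {(0, 6), (0, 13), (2, 9), (2, 10), (5, 4), (5, 15), (7, 9), (7, 10), (10, 9), (10, 10), (16, 1), (16, 18), (18, 8), (18, 11)}; affine count = 14; |E(F_19)| = 15.

Discriminant check: Δ ∝ 4a³ + 27b² = 4·9³ + 27·17² = 4·729 + 27·289 ≡ 3 (mod 19). Nonzero ⇒ E is nonsingular.
For each x ∈ F_19, compute rhs = x³ + 9·x + 17 mod 19, then count y ∈ F_19 with y² ≡ rhs.
  x = 0: rhs = 17, matching y values: 6, 13 (2 points).
  x = 1: rhs = 8, matching y values: none (0 points).
  x = 2: rhs = 5, matching y values: 9, 10 (2 points).
  x = 3: rhs = 14, matching y values: none (0 points).
  x = 4: rhs = 3, matching y values: none (0 points).
  x = 5: rhs = 16, matching y values: 4, 15 (2 points).
  x = 6: rhs = 2, matching y values: none (0 points).
  x = 7: rhs = 5, matching y values: 9, 10 (2 points).
  x = 8: rhs = 12, matching y values: none (0 points).
  x = 9: rhs = 10, matching y values: none (0 points).
  x = 10: rhs = 5, matching y values: 9, 10 (2 points).
  x = 11: rhs = 3, matching y values: none (0 points).
  x = 12: rhs = 10, matching y values: none (0 points).
  x = 13: rhs = 13, matching y values: none (0 points).
  x = 14: rhs = 18, matching y values: none (0 points).
  x = 15: rhs = 12, matching y values: none (0 points).
  x = 16: rhs = 1, matching y values: 1, 18 (2 points).
  x = 17: rhs = 10, matching y values: none (0 points).
  x = 18: rhs = 7, matching y values: 8, 11 (2 points).
Total affine count: 14.
Full point count |E(F_19)| = 14 + 1 = 15.
Hasse bound: |15 − (19+1)| = |-5| = 5 ≤ 2√19 ≈ 8.7178 ✓.


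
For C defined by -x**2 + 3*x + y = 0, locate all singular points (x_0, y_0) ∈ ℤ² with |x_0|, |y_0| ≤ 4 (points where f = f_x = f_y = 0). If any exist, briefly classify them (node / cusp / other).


No singular points in the scanned grid; C is smooth there.

Compute partial derivatives:
  f_x = 3 - 2*x.
  f_y = 1.
f_y = 1 is a nonzero constant, so f_y never vanishes: no point (x, y) can satisfy f = f_x = f_y = 0. In particular no (x, y) ∈ {−4, ..., 4}² is singular; the curve is smooth.


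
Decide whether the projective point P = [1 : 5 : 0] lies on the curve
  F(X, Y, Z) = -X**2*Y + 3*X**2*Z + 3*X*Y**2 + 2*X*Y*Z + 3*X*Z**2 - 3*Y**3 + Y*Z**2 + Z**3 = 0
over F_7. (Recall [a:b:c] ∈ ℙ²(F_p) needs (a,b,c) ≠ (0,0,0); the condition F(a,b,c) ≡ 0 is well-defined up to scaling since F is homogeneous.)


F(1,5,0) ≡ 3 (mod 7); P is NOT on the curve.

Evaluate F(1, 5, 0) term-by-term (mod 7).
  -X**2*Y ↦ -1·1·5·1 = -5
  3*X**2*Z ↦ 3·1·1·0 = 0
  3*X*Y**2 ↦ 3·1·25·1 = 75
  2*X*Y*Z ↦ 2·1·5·0 = 0
  3*X*Z**2 ↦ 3·1·1·0 = 0
  -3*Y**3 ↦ -3·1·125·1 = -375
  Y*Z**2 ↦ 1·1·5·0 = 0
  Z**3 ↦ 1·1·1·0 = 0
Sum: F(1, 5, 0) = (-5) + (0) + (75) + (0) + (0) + (-375) + (0) + (0) = -305.
Reducing mod 7: -305 ≡ 3 (mod 7).
Since F(a, b, c) ≡ 3 ≠ 0 (mod 7), P does NOT lie on the curve.


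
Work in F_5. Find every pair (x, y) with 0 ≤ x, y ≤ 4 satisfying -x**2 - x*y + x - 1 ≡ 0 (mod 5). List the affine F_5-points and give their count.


Affine F_5-points: {(1, 4), (2, 1), (3, 1), (4, 3)}; count = 4.

For each of the 25 pairs (x, y) ∈ F_5², evaluate f(x, y) mod 5. Record the zeros.
  x = 0: [0↦4, 1↦4, 2↦4, 3↦4, 4↦4]  zeros at y ∈ ∅
  x = 1: [0↦4, 1↦3, 2↦2, 3↦1, 4↦0]  zeros at y ∈ {4}
  x = 2: [0↦2, 1↦0, 2↦3, 3↦1, 4↦4]  zeros at y ∈ {1}
  x = 3: [0↦3, 1↦0, 2↦2, 3↦4, 4↦1]  zeros at y ∈ {1}
  x = 4: [0↦2, 1↦3, 2↦4, 3↦0, 4↦1]  zeros at y ∈ {3}
Collecting zeros: affine points = {(1, 4), (2, 1), (3, 1), (4, 3)}.
Total count |C(F_5)_aff| = 4.


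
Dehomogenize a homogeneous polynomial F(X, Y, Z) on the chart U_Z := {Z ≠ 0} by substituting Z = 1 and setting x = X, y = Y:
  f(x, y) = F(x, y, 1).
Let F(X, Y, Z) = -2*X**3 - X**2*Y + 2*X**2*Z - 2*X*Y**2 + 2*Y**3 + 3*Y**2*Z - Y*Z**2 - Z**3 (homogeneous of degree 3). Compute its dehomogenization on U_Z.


f(x, y) = -2*x**3 - x**2*y + 2*x**2 - 2*x*y**2 + 2*y**3 + 3*y**2 - y - 1

On U_Z we set Z = 1. Each monomial c·X^i·Y^j·Z^k in F becomes c·x^i·y^j·1^k = c·x^i·y^j.
Substituting Z = 1: F(X, Y, 1) = -2*x**3 - x**2*y + 2*x**2 - 2*x*y**2 + 2*y**3 + 3*y**2 - y - 1.
Note: deg(f) ≤ deg(F) = 3; strict inequality happens when F is divisible by Z (lost terms).


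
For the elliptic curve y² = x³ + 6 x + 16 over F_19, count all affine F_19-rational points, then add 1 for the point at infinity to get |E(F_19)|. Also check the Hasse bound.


Affine points = {(0, 4), (0, 15), (1, 2), (1, 17), (2, 6), (2, 13), (3, 2), (3, 17), (4, 3), (4, 16), (5, 0), (8, 5), (8, 14), (9, 1), (9, 18), (11, 8), (11, 11), (12, 7), (12, 12), (13, 7), (13, 12), (15, 2), (15, 17), (16, 3), (16, 16), (18, 3), (18, 16)}; affine count = 27; |E(F_19)| = 28.

Discriminant check: Δ ∝ 4a³ + 27b² = 4·6³ + 27·16² = 4·216 + 27·256 ≡ 5 (mod 19). Nonzero ⇒ E is nonsingular.
For each x ∈ F_19, compute rhs = x³ + 6·x + 16 mod 19, then count y ∈ F_19 with y² ≡ rhs.
  x = 0: rhs = 16, matching y values: 4, 15 (2 points).
  x = 1: rhs = 4, matching y values: 2, 17 (2 points).
  x = 2: rhs = 17, matching y values: 6, 13 (2 points).
  x = 3: rhs = 4, matching y values: 2, 17 (2 points).
  x = 4: rhs = 9, matching y values: 3, 16 (2 points).
  x = 5: rhs = 0, matching y values: 0 (1 points).
  x = 6: rhs = 2, matching y values: none (0 points).
  x = 7: rhs = 2, matching y values: none (0 points).
  x = 8: rhs = 6, matching y values: 5, 14 (2 points).
  x = 9: rhs = 1, matching y values: 1, 18 (2 points).
  x = 10: rhs = 12, matching y values: none (0 points).
  x = 11: rhs = 7, matching y values: 8, 11 (2 points).
  x = 12: rhs = 11, matching y values: 7, 12 (2 points).
  x = 13: rhs = 11, matching y values: 7, 12 (2 points).
  x = 14: rhs = 13, matching y values: none (0 points).
  x = 15: rhs = 4, matching y values: 2, 17 (2 points).
  x = 16: rhs = 9, matching y values: 3, 16 (2 points).
  x = 17: rhs = 15, matching y values: none (0 points).
  x = 18: rhs = 9, matching y values: 3, 16 (2 points).
Total affine count: 27.
Full point count |E(F_19)| = 27 + 1 = 28.
Hasse bound: |28 − (19+1)| = |8| = 8 ≤ 2√19 ≈ 8.7178 ✓.


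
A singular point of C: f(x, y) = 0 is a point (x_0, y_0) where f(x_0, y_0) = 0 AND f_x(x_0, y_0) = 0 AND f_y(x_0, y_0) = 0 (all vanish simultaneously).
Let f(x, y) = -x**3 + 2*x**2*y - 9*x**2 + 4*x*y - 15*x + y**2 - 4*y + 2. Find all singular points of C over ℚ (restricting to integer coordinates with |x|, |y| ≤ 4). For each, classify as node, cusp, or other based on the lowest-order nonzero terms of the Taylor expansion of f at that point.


Singular points: {(-1, 3)}; classification: cusp.

Compute partial derivatives:
  f_x = -3*x**2 + 4*x*y - 18*x + 4*y - 15.
  f_y = 2*x**2 + 4*x + 2*y - 4.
Scan x_0 ∈ {−4, ..., 4}. For each x_0, f_y(x_0, y) is a polynomial in y; find its integer roots y ∈ {−4, ..., 4}, then test f_x and f at those candidates.
  x = -4: f_y(-4, y) = 2*y + 12; no integer root y with |y| ≤ 4.
  x = -3: f_y(-3, y) = 2*y + 2; vanishes at y ∈ {-1}. (-3, -1): f_x = 20 ≠ 0.
  x = -2: f_y(-2, y) = 2*y - 4; vanishes at y ∈ {2}. (-2, 2): f_x = 1 ≠ 0.
  x = -1: f_y(-1, y) = 2*y - 6; vanishes at y ∈ {3}. (-1, 3): f_x = 0, f = 0 — SINGULAR.
  x = 0: f_y(0, y) = 2*y - 4; vanishes at y ∈ {2}. (0, 2): f_x = -7 ≠ 0.
  x = 1: f_y(1, y) = 2*y + 2; vanishes at y ∈ {-1}. (1, -1): f_x = -44 ≠ 0.
  x = 2: f_y(2, y) = 2*y + 12; no integer root y with |y| ≤ 4.
  x = 3: f_y(3, y) = 2*y + 26; no integer root y with |y| ≤ 4.
  x = 4: f_y(4, y) = 2*y + 44; no integer root y with |y| ≤ 4.
Only singular point on the grid: (-1, 3).
Classify: substitute x = -1 + u, y = 3 + v and expand: f = -u**3 + 2*u**2*v + v**2.
No constant or linear terms (consistent with a singular point). Quadratic part: v**2. Cubic part: -u**3 + 2*u**2*v.
The quadratic part v**2 is a perfect square, so there is a single (double) tangent line v = 0, i.e. y = 3. Restricting the cubic part to that line (v = 0) leaves -u**3 ≠ 0, so f is not divisible by v and the branch is v² ≈ u**3 to lowest order — this is a cusp.
Classification: cusp.


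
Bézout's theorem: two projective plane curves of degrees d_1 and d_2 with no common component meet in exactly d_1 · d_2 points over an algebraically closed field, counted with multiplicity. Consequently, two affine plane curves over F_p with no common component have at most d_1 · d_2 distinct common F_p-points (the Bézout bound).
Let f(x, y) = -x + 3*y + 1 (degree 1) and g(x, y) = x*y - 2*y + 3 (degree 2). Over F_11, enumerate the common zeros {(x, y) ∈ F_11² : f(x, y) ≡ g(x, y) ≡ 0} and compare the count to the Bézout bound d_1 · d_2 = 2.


Common zeros: {(0, 7), (3, 8)}; count = 2; Bézout bound = 2.

deg(f) = 1, deg(g) = 2, so Bézout bound = 2.
Scan x ∈ F_11. For each x, list the y ∈ F_11 with f(x, y) ≡ 0 and those with g(x, y) ≡ 0 (mod 11); the common zeros in that column are the intersection.
  x = 0: f ≡ 0 at y ∈ {7}; g ≡ 0 at y ∈ {7}; common: {7}.
  x = 1: f ≡ 0 at y ∈ {0}; g ≡ 0 at y ∈ {3}; common: ∅.
  x = 2: f ≡ 0 at y ∈ {4}; g ≡ 0 at y ∈ ∅; common: ∅.
  x = 3: f ≡ 0 at y ∈ {8}; g ≡ 0 at y ∈ {8}; common: {8}.
  x = 4: f ≡ 0 at y ∈ {1}; g ≡ 0 at y ∈ {4}; common: ∅.
  x = 5: f ≡ 0 at y ∈ {5}; g ≡ 0 at y ∈ {10}; common: ∅.
  x = 6: f ≡ 0 at y ∈ {9}; g ≡ 0 at y ∈ {2}; common: ∅.
  x = 7: f ≡ 0 at y ∈ {2}; g ≡ 0 at y ∈ {6}; common: ∅.
  x = 8: f ≡ 0 at y ∈ {6}; g ≡ 0 at y ∈ {5}; common: ∅.
  x = 9: f ≡ 0 at y ∈ {10}; g ≡ 0 at y ∈ {9}; common: ∅.
  x = 10: f ≡ 0 at y ∈ {3}; g ≡ 0 at y ∈ {1}; common: ∅.
Collecting: common zeros = {(0, 7), (3, 8)}, so the count is 2.
Comparison with the Bézout bound: 2 ≤ 2 = deg(f)·deg(g), as expected for curves with no common component (the bound is attained).


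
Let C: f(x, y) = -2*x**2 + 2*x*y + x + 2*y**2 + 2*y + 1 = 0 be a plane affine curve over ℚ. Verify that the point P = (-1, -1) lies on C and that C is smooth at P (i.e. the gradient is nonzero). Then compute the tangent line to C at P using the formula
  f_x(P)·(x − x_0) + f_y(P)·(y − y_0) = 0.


Tangent line at P: 3*x - 4*y - 1 = 0.

Step 1: f(-1, -1) = 0, so P lies on C.
Step 2: partial derivatives
  f_x(x, y) = -4*x + 2*y + 1, f_y(x, y) = 2*x + 4*y + 2.
  f_x(P) = 3, f_y(P) = -4 (gradient nonzero, so P is smooth).
Step 3: tangent line at P: 3·(x − -1) + -4·(y − -1) = 0.
Expanding: 3*x - 4*y - 1 = 0.


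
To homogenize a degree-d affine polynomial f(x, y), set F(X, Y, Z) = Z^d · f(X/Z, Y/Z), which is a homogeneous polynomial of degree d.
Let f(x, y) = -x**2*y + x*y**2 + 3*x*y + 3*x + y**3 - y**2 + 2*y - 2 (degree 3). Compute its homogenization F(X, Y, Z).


F(X, Y, Z) = -X**2*Y + X*Y**2 + 3*X*Y*Z + 3*X*Z**2 + Y**3 - Y**2*Z + 2*Y*Z**2 - 2*Z**3

deg(f) = 3.
Substitute x = X/Z, y = Y/Z into f, then multiply by Z^3.
  monomial -1·x^2·y^1 ↦ -1·X^2·Y^1·Z^0.
  monomial 1·x^1·y^2 ↦ 1·X^1·Y^2·Z^0.
  monomial 3·x^1·y^1 ↦ 3·X^1·Y^1·Z^1.
  monomial 3·x^1·y^0 ↦ 3·X^1·Y^0·Z^2.
  monomial 1·x^0·y^3 ↦ 1·X^0·Y^3·Z^0.
  monomial -1·x^0·y^2 ↦ -1·X^0·Y^2·Z^1.
  monomial 2·x^0·y^1 ↦ 2·X^0·Y^1·Z^2.
  monomial -2·x^0·y^0 ↦ -2·X^0·Y^0·Z^3.
Collecting: F(X, Y, Z) = -X**2*Y + X*Y**2 + 3*X*Y*Z + 3*X*Z**2 + Y**3 - Y**2*Z + 2*Y*Z**2 - 2*Z**3.


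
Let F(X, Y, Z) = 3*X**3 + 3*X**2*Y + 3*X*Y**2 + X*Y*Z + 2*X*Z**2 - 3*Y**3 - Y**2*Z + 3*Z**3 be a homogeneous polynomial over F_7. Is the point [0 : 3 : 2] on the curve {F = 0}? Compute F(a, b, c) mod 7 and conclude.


F(0,3,2) ≡ 2 (mod 7); P is NOT on the curve.

Evaluate F(0, 3, 2) term-by-term (mod 7).
  3*X**3 ↦ 3·0·1·1 = 0
  3*X**2*Y ↦ 3·0·3·1 = 0
  3*X*Y**2 ↦ 3·0·9·1 = 0
  X*Y*Z ↦ 1·0·3·2 = 0
  2*X*Z**2 ↦ 2·0·1·4 = 0
  -3*Y**3 ↦ -3·1·27·1 = -81
  -Y**2*Z ↦ -1·1·9·2 = -18
  3*Z**3 ↦ 3·1·1·8 = 24
Sum: F(0, 3, 2) = (0) + (0) + (0) + (0) + (0) + (-81) + (-18) + (24) = -75.
Reducing mod 7: -75 ≡ 2 (mod 7).
Since F(a, b, c) ≡ 2 ≠ 0 (mod 7), P does NOT lie on the curve.


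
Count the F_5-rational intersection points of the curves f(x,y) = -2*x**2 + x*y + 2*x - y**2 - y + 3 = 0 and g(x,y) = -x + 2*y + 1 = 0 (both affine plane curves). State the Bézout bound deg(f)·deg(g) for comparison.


Common zeros: {(4, 4)}; count = 1; Bézout bound = 2.

deg(f) = 2, deg(g) = 1, so Bézout bound = 2.
Scan x ∈ F_5. For each x, list the y ∈ F_5 with f(x, y) ≡ 0 and those with g(x, y) ≡ 0 (mod 5); the common zeros in that column are the intersection.
  x = 0: f ≡ 0 at y ∈ ∅; g ≡ 0 at y ∈ {2}; common: ∅.
  x = 1: f ≡ 0 at y ∈ ∅; g ≡ 0 at y ∈ {0}; common: ∅.
  x = 2: f ≡ 0 at y ∈ ∅; g ≡ 0 at y ∈ {3}; common: ∅.
  x = 3: f ≡ 0 at y ∈ ∅; g ≡ 0 at y ∈ {1}; common: ∅.
  x = 4: f ≡ 0 at y ∈ {4}; g ≡ 0 at y ∈ {4}; common: {4}.
Collecting: common zeros = {(4, 4)}, so the count is 1.
Comparison with the Bézout bound: 1 ≤ 2 = deg(f)·deg(g), as expected for curves with no common component (the affine F_5-count falls short of the bound because intersections may lie at infinity, over extension fields, or carry multiplicity).


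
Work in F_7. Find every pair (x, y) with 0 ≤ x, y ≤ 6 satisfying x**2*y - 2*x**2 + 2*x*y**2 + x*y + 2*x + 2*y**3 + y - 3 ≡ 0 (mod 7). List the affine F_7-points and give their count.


Affine F_7-points: {(0, 1), (0, 5), (2, 0), (2, 5), (4, 2), (4, 6), (5, 1), (6, 0)}; count = 8.

For each of the 49 pairs (x, y) ∈ F_7², evaluate f(x, y) mod 7. Record the zeros.
  x = 0: [0↦4, 1↦0, 2↦1, 3↦5, 4↦3, 5↦0, 6↦1]  zeros at y ∈ {1, 5}
  x = 1: [0↦4, 1↦4, 2↦6, 3↦1, 4↦1, 5↦4, 6↦1]  zeros at y ∈ ∅
  x = 2: [0↦0, 1↦6, 2↦4, 3↦6, 4↦3, 5↦0, 6↦2]  zeros at y ∈ {0, 5}
  x = 3: [0↦6, 1↦6, 2↦2, 3↦6, 4↦2, 5↦2, 6↦4]  zeros at y ∈ ∅
  x = 4: [0↦1, 1↦4, 2↦0, 3↦1, 4↦5, 5↦3, 6↦0]  zeros at y ∈ {2, 6}
  x = 5: [0↦6, 1↦0, 2↦5, 3↦5, 4↦5, 5↦3, 6↦4]  zeros at y ∈ {1}
  x = 6: [0↦0, 1↦1, 2↦3, 3↦4, 4↦2, 5↦2, 6↦2]  zeros at y ∈ {0}
Collecting zeros: affine points = {(0, 1), (0, 5), (2, 0), (2, 5), (4, 2), (4, 6), (5, 1), (6, 0)}.
Total count |C(F_7)_aff| = 8.


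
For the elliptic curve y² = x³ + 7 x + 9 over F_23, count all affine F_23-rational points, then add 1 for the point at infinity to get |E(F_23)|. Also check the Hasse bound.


Affine points = {(0, 3), (0, 20), (2, 10), (2, 13), (4, 3), (4, 20), (5, 10), (5, 13), (8, 5), (8, 18), (12, 2), (12, 21), (15, 4), (15, 19), (16, 10), (16, 13), (17, 2), (17, 21), (19, 3), (19, 20), (22, 1), (22, 22)}; affine count = 22; |E(F_23)| = 23.

Discriminant check: Δ ∝ 4a³ + 27b² = 4·7³ + 27·9² = 4·343 + 27·81 ≡ 17 (mod 23). Nonzero ⇒ E is nonsingular.
For each x ∈ F_23, compute rhs = x³ + 7·x + 9 mod 23, then count y ∈ F_23 with y² ≡ rhs.
  x = 0: rhs = 9, matching y values: 3, 20 (2 points).
  x = 1: rhs = 17, matching y values: none (0 points).
  x = 2: rhs = 8, matching y values: 10, 13 (2 points).
  x = 3: rhs = 11, matching y values: none (0 points).
  x = 4: rhs = 9, matching y values: 3, 20 (2 points).
  x = 5: rhs = 8, matching y values: 10, 13 (2 points).
  x = 6: rhs = 14, matching y values: none (0 points).
  x = 7: rhs = 10, matching y values: none (0 points).
  x = 8: rhs = 2, matching y values: 5, 18 (2 points).
  x = 9: rhs = 19, matching y values: none (0 points).
  x = 10: rhs = 21, matching y values: none (0 points).
  x = 11: rhs = 14, matching y values: none (0 points).
  x = 12: rhs = 4, matching y values: 2, 21 (2 points).
  x = 13: rhs = 20, matching y values: none (0 points).
  x = 14: rhs = 22, matching y values: none (0 points).
  x = 15: rhs = 16, matching y values: 4, 19 (2 points).
  x = 16: rhs = 8, matching y values: 10, 13 (2 points).
  x = 17: rhs = 4, matching y values: 2, 21 (2 points).
  x = 18: rhs = 10, matching y values: none (0 points).
  x = 19: rhs = 9, matching y values: 3, 20 (2 points).
  x = 20: rhs = 7, matching y values: none (0 points).
  x = 21: rhs = 10, matching y values: none (0 points).
  x = 22: rhs = 1, matching y values: 1, 22 (2 points).
Total affine count: 22.
Full point count |E(F_23)| = 22 + 1 = 23.
Hasse bound: |23 − (23+1)| = |-1| = 1 ≤ 2√23 ≈ 9.5917 ✓.


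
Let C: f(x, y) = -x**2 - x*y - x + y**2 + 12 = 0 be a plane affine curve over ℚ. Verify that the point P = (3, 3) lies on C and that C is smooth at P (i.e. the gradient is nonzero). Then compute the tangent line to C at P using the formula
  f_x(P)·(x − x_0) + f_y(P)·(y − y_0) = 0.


Tangent line at P: -10*x + 3*y + 21 = 0.

Step 1: f(3, 3) = 0, so P lies on C.
Step 2: partial derivatives
  f_x(x, y) = -2*x - y - 1, f_y(x, y) = -x + 2*y.
  f_x(P) = -10, f_y(P) = 3 (gradient nonzero, so P is smooth).
Step 3: tangent line at P: -10·(x − 3) + 3·(y − 3) = 0.
Expanding: -10*x + 3*y + 21 = 0.


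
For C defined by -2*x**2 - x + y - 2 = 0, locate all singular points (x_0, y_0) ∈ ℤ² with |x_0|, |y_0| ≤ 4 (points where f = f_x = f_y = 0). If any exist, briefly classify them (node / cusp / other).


No singular points in the scanned grid; C is smooth there.

Compute partial derivatives:
  f_x = -4*x - 1.
  f_y = 1.
f_y = 1 is a nonzero constant, so f_y never vanishes: no point (x, y) can satisfy f = f_x = f_y = 0. In particular no (x, y) ∈ {−4, ..., 4}² is singular; the curve is smooth.


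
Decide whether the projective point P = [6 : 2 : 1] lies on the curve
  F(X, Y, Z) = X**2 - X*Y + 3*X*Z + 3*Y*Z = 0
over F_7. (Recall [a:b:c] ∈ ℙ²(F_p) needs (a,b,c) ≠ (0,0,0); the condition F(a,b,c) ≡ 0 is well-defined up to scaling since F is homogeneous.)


F(6,2,1) ≡ 6 (mod 7); P is NOT on the curve.

Evaluate F(6, 2, 1) term-by-term (mod 7).
  X**2 ↦ 1·36·1·1 = 36
  -X*Y ↦ -1·6·2·1 = -12
  3*X*Z ↦ 3·6·1·1 = 18
  3*Y*Z ↦ 3·1·2·1 = 6
Sum: F(6, 2, 1) = (36) + (-12) + (18) + (6) = 48.
Reducing mod 7: 48 ≡ 6 (mod 7).
Since F(a, b, c) ≡ 6 ≠ 0 (mod 7), P does NOT lie on the curve.


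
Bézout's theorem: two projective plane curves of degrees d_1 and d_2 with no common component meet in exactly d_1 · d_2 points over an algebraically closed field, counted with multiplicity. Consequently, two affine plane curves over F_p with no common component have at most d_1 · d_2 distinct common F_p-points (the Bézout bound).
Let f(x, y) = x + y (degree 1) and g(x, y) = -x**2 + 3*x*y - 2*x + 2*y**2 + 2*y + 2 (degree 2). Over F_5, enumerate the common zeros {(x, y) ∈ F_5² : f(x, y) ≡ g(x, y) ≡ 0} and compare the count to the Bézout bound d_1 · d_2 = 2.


Common zeros: ∅; count = 0; Bézout bound = 2.

deg(f) = 1, deg(g) = 2, so Bézout bound = 2.
Scan x ∈ F_5. For each x, list the y ∈ F_5 with f(x, y) ≡ 0 and those with g(x, y) ≡ 0 (mod 5); the common zeros in that column are the intersection.
  x = 0: f ≡ 0 at y ∈ {0}; g ≡ 0 at y ∈ ∅; common: ∅.
  x = 1: f ≡ 0 at y ∈ {4}; g ≡ 0 at y ∈ ∅; common: ∅.
  x = 2: f ≡ 0 at y ∈ {3}; g ≡ 0 at y ∈ ∅; common: ∅.
  x = 3: f ≡ 0 at y ∈ {2}; g ≡ 0 at y ∈ {1}; common: ∅.
  x = 4: f ≡ 0 at y ∈ {1}; g ≡ 0 at y ∈ ∅; common: ∅.
Collecting: common zeros = ∅, so the count is 0.
Comparison with the Bézout bound: 0 ≤ 2 = deg(f)·deg(g), as expected for curves with no common component (the affine F_5-count falls short of the bound because intersections may lie at infinity, over extension fields, or carry multiplicity).


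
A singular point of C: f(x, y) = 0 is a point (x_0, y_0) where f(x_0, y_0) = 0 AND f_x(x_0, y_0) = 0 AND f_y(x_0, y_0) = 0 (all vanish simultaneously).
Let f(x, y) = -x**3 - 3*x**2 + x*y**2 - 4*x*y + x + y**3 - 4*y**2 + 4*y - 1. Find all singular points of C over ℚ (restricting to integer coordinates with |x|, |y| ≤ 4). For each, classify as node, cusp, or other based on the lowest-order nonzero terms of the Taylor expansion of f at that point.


Singular points: {(-1, 2)}; classification: cusp.

Compute partial derivatives:
  f_x = -3*x**2 - 6*x + y**2 - 4*y + 1.
  f_y = 2*x*y - 4*x + 3*y**2 - 8*y + 4.
Scan x_0 ∈ {−4, ..., 4}. For each x_0, f_y(x_0, y) is a polynomial in y; find its integer roots y ∈ {−4, ..., 4}, then test f_x and f at those candidates.
  x = -4: f_y(-4, y) = 3*y**2 - 16*y + 20; vanishes at y ∈ {2}. (-4, 2): f_x = -27 ≠ 0.
  x = -3: f_y(-3, y) = 3*y**2 - 14*y + 16; vanishes at y ∈ {2}. (-3, 2): f_x = -12 ≠ 0.
  x = -2: f_y(-2, y) = 3*y**2 - 12*y + 12; vanishes at y ∈ {2}. (-2, 2): f_x = -3 ≠ 0.
  x = -1: f_y(-1, y) = 3*y**2 - 10*y + 8; vanishes at y ∈ {2}. (-1, 2): f_x = 0, f = 0 — SINGULAR.
  x = 0: f_y(0, y) = 3*y**2 - 8*y + 4; vanishes at y ∈ {2}. (0, 2): f_x = -3 ≠ 0.
  x = 1: f_y(1, y) = 3*y**2 - 6*y; vanishes at y ∈ {0, 2}. (1, 0): f_x = -8 ≠ 0; (1, 2): f_x = -12 ≠ 0.
  x = 2: f_y(2, y) = 3*y**2 - 4*y - 4; vanishes at y ∈ {2}. (2, 2): f_x = -27 ≠ 0.
  x = 3: f_y(3, y) = 3*y**2 - 2*y - 8; vanishes at y ∈ {2}. (3, 2): f_x = -48 ≠ 0.
  x = 4: f_y(4, y) = 3*y**2 - 12; vanishes at y ∈ {-2, 2}. (4, -2): f_x = -59 ≠ 0; (4, 2): f_x = -75 ≠ 0.
Only singular point on the grid: (-1, 2).
Classify: substitute x = -1 + u, y = 2 + v and expand: f = -u**3 + u*v**2 + v**3 + v**2.
No constant or linear terms (consistent with a singular point). Quadratic part: v**2. Cubic part: -u**3 + u*v**2 + v**3.
The quadratic part v**2 is a perfect square, so there is a single (double) tangent line v = 0, i.e. y = 2. Restricting the cubic part to that line (v = 0) leaves -u**3 ≠ 0, so f is not divisible by v and the branch is v² ≈ u**3 to lowest order — this is a cusp.
Classification: cusp.


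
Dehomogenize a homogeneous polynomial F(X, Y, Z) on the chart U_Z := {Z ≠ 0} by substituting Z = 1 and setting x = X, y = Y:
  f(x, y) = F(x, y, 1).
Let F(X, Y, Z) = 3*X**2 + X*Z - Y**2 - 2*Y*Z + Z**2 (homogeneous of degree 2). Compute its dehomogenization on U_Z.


f(x, y) = 3*x**2 + x - y**2 - 2*y + 1

On U_Z we set Z = 1. Each monomial c·X^i·Y^j·Z^k in F becomes c·x^i·y^j·1^k = c·x^i·y^j.
Substituting Z = 1: F(X, Y, 1) = 3*x**2 + x - y**2 - 2*y + 1.
Note: deg(f) ≤ deg(F) = 2; strict inequality happens when F is divisible by Z (lost terms).


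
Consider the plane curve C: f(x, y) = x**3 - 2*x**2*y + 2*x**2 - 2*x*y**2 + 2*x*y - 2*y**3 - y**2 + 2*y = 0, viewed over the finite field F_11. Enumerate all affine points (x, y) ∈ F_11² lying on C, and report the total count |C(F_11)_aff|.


Affine F_11-points: {(0, 0), (1, 1), (1, 4), (1, 10), (3, 8), (4, 2), (4, 4), (4, 6), (6, 7), (7, 5), (7, 6), (7, 9), (9, 0), (10, 6)}; count = 14.

For each of the 121 pairs (x, y) ∈ F_11², evaluate f(x, y) mod 11. Record the zeros.
  x = 0: [0↦0, 1↦10, 2↦6, 3↦9, 4↦7, 5↦10, 6↦6, 7↦5, 8↦6, 9↦8, 10↦10]  zeros at y ∈ {0}
  x = 1: [0↦3, 1↦0, 2↦1, 3↦5, 4↦0, 5↦7, 6↦3, 7↦9, 8↦2, 9↦3, 10↦0]  zeros at y ∈ {1, 4, 10}
  x = 2: [0↦5, 1↦7, 2↦9, 3↦10, 4↦9, 5↦5, 6↦8, 7↦6, 8↦9, 9↦5, 10↦4]  zeros at y ∈ ∅
  x = 3: [0↦1, 1↦4, 2↦3, 3↦8, 4↦7, 5↦10, 6↦5, 7↦2, 8↦0, 9↦9, 10↦6]  zeros at y ∈ {8}
  x = 4: [0↦8, 1↦8, 2↦0, 3↦5, 4↦0, 5↦6, 6↦0, 7↦3, 8↦3, 9↦10, 10↦1]  zeros at y ∈ {2, 4, 6}
  x = 5: [0↦10, 1↦3, 2↦6, 3↦7, 4↦5, 5↦10, 6↦10, 7↦4, 8↦2, 9↦3, 10↦6]  zeros at y ∈ ∅
  x = 6: [0↦2, 1↦6, 2↦5, 3↦9, 4↦6, 5↦6, 6↦8, 7↦0, 8↦3, 9↦5, 10↦5]  zeros at y ∈ {7}
  x = 7: [0↦1, 1↦1, 2↦3, 3↦6, 4↦9, 5↦0, 6↦0, 7↦8, 8↦1, 9↦0, 10↦4]  zeros at y ∈ {5, 6, 9}
  x = 8: [0↦2, 1↦5, 2↦6, 3↦4, 4↦9, 5↦9, 6↦3, 7↦1, 8↦2, 9↦5, 10↦9]  zeros at y ∈ ∅
  x = 9: [0↦0, 1↦2, 2↦9, 3↦9, 4↦1, 5↦6, 6↦1, 7↦7, 8↦1, 9↦4, 10↦4]  zeros at y ∈ {0}
  x = 10: [0↦1, 1↦9, 2↦7, 3↦5, 4↦2, 5↦8, 6↦0, 7↦10, 8↦4, 9↦3, 10↦6]  zeros at y ∈ {6}
Collecting zeros: affine points = {(0, 0), (1, 1), (1, 4), (1, 10), (3, 8), (4, 2), (4, 4), (4, 6), (6, 7), (7, 5), (7, 6), (7, 9), (9, 0), (10, 6)}.
Total count |C(F_11)_aff| = 14.


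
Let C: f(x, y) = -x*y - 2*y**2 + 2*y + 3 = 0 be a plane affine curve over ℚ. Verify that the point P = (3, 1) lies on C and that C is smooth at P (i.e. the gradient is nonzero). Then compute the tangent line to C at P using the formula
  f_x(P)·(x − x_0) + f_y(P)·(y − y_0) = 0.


Tangent line at P: -x - 5*y + 8 = 0.

Step 1: f(3, 1) = 0, so P lies on C.
Step 2: partial derivatives
  f_x(x, y) = -y, f_y(x, y) = -x - 4*y + 2.
  f_x(P) = -1, f_y(P) = -5 (gradient nonzero, so P is smooth).
Step 3: tangent line at P: -1·(x − 3) + -5·(y − 1) = 0.
Expanding: -x - 5*y + 8 = 0.


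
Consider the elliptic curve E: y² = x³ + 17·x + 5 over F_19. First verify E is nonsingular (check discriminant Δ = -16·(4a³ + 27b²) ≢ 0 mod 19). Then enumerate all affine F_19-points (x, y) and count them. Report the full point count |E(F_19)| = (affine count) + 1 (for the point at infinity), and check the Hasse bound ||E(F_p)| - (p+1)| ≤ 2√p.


Affine points = {(0, 9), (0, 10), (1, 2), (1, 17), (2, 3), (2, 16), (3, 8), (3, 11), (4, 2), (4, 17), (5, 5), (5, 14), (6, 0), (7, 7), (7, 12), (8, 8), (8, 11), (10, 4), (10, 15), (14, 2), (14, 17), (15, 5), (15, 14), (17, 1), (17, 18), (18, 5), (18, 14)}; affine count = 27; |E(F_19)| = 28.

Discriminant check: Δ ∝ 4a³ + 27b² = 4·17³ + 27·5² = 4·4913 + 27·25 ≡ 16 (mod 19). Nonzero ⇒ E is nonsingular.
For each x ∈ F_19, compute rhs = x³ + 17·x + 5 mod 19, then count y ∈ F_19 with y² ≡ rhs.
  x = 0: rhs = 5, matching y values: 9, 10 (2 points).
  x = 1: rhs = 4, matching y values: 2, 17 (2 points).
  x = 2: rhs = 9, matching y values: 3, 16 (2 points).
  x = 3: rhs = 7, matching y values: 8, 11 (2 points).
  x = 4: rhs = 4, matching y values: 2, 17 (2 points).
  x = 5: rhs = 6, matching y values: 5, 14 (2 points).
  x = 6: rhs = 0, matching y values: 0 (1 points).
  x = 7: rhs = 11, matching y values: 7, 12 (2 points).
  x = 8: rhs = 7, matching y values: 8, 11 (2 points).
  x = 9: rhs = 13, matching y values: none (0 points).
  x = 10: rhs = 16, matching y values: 4, 15 (2 points).
  x = 11: rhs = 3, matching y values: none (0 points).
  x = 12: rhs = 18, matching y values: none (0 points).
  x = 13: rhs = 10, matching y values: none (0 points).
  x = 14: rhs = 4, matching y values: 2, 17 (2 points).
  x = 15: rhs = 6, matching y values: 5, 14 (2 points).
  x = 16: rhs = 3, matching y values: none (0 points).
  x = 17: rhs = 1, matching y values: 1, 18 (2 points).
  x = 18: rhs = 6, matching y values: 5, 14 (2 points).
Total affine count: 27.
Full point count |E(F_19)| = 27 + 1 = 28.
Hasse bound: |28 − (19+1)| = |8| = 8 ≤ 2√19 ≈ 8.7178 ✓.


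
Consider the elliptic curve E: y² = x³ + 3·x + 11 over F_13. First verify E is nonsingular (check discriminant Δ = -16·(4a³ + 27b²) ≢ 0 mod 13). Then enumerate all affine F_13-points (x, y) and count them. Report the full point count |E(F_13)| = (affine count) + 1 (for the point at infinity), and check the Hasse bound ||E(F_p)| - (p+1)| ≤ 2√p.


Affine points = {(2, 5), (2, 8), (4, 3), (4, 10), (8, 1), (8, 12), (9, 0), (10, 1), (10, 12), (11, 6), (11, 7)}; affine count = 11; |E(F_13)| = 12.

Discriminant check: Δ ∝ 4a³ + 27b² = 4·3³ + 27·11² = 4·27 + 27·121 ≡ 8 (mod 13). Nonzero ⇒ E is nonsingular.
For each x ∈ F_13, compute rhs = x³ + 3·x + 11 mod 13, then count y ∈ F_13 with y² ≡ rhs.
  x = 0: rhs = 11, matching y values: none (0 points).
  x = 1: rhs = 2, matching y values: none (0 points).
  x = 2: rhs = 12, matching y values: 5, 8 (2 points).
  x = 3: rhs = 8, matching y values: none (0 points).
  x = 4: rhs = 9, matching y values: 3, 10 (2 points).
  x = 5: rhs = 8, matching y values: none (0 points).
  x = 6: rhs = 11, matching y values: none (0 points).
  x = 7: rhs = 11, matching y values: none (0 points).
  x = 8: rhs = 1, matching y values: 1, 12 (2 points).
  x = 9: rhs = 0, matching y values: 0 (1 points).
  x = 10: rhs = 1, matching y values: 1, 12 (2 points).
  x = 11: rhs = 10, matching y values: 6, 7 (2 points).
  x = 12: rhs = 7, matching y values: none (0 points).
Total affine count: 11.
Full point count |E(F_13)| = 11 + 1 = 12.
Hasse bound: |12 − (13+1)| = |-2| = 2 ≤ 2√13 ≈ 7.2111 ✓.


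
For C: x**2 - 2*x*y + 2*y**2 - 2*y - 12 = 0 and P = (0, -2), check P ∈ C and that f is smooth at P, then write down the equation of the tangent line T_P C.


Tangent line at P: 4*x - 10*y - 20 = 0.

Step 1: f(0, -2) = 0, so P lies on C.
Step 2: partial derivatives
  f_x(x, y) = 2*x - 2*y, f_y(x, y) = -2*x + 4*y - 2.
  f_x(P) = 4, f_y(P) = -10 (gradient nonzero, so P is smooth).
Step 3: tangent line at P: 4·(x − 0) + -10·(y − -2) = 0.
Expanding: 4*x - 10*y - 20 = 0.


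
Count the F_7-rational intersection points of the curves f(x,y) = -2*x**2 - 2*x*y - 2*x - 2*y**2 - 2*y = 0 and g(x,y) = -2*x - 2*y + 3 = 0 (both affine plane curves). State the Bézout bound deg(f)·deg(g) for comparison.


Common zeros: ∅; count = 0; Bézout bound = 2.

deg(f) = 2, deg(g) = 1, so Bézout bound = 2.
Scan x ∈ F_7. For each x, list the y ∈ F_7 with f(x, y) ≡ 0 and those with g(x, y) ≡ 0 (mod 7); the common zeros in that column are the intersection.
  x = 0: f ≡ 0 at y ∈ {0, 6}; g ≡ 0 at y ∈ {5}; common: ∅.
  x = 1: f ≡ 0 at y ∈ ∅; g ≡ 0 at y ∈ {4}; common: ∅.
  x = 2: f ≡ 0 at y ∈ ∅; g ≡ 0 at y ∈ {3}; common: ∅.
  x = 3: f ≡ 0 at y ∈ ∅; g ≡ 0 at y ∈ {2}; common: ∅.
  x = 4: f ≡ 0 at y ∈ {4, 5}; g ≡ 0 at y ∈ {1}; common: ∅.
  x = 5: f ≡ 0 at y ∈ {4}; g ≡ 0 at y ∈ {0}; common: ∅.
  x = 6: f ≡ 0 at y ∈ {0}; g ≡ 0 at y ∈ {6}; common: ∅.
Collecting: common zeros = ∅, so the count is 0.
Comparison with the Bézout bound: 0 ≤ 2 = deg(f)·deg(g), as expected for curves with no common component (the affine F_7-count falls short of the bound because intersections may lie at infinity, over extension fields, or carry multiplicity).


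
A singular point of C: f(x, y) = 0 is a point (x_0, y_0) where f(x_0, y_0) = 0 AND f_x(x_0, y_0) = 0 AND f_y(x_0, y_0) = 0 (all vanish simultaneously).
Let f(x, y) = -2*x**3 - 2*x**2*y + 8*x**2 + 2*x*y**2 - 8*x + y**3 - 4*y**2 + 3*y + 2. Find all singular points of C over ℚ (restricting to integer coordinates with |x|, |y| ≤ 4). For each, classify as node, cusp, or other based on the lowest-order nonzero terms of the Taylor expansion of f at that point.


Singular points: {(1, 1)}; classification: cusp.

Compute partial derivatives:
  f_x = -6*x**2 - 4*x*y + 16*x + 2*y**2 - 8.
  f_y = -2*x**2 + 4*x*y + 3*y**2 - 8*y + 3.
Scan x_0 ∈ {−4, ..., 4}. For each x_0, f_y(x_0, y) is a polynomial in y; find its integer roots y ∈ {−4, ..., 4}, then test f_x and f at those candidates.
  x = -4: f_y(-4, y) = 3*y**2 - 24*y - 29; no integer root y with |y| ≤ 4.
  x = -3: f_y(-3, y) = 3*y**2 - 20*y - 15; no integer root y with |y| ≤ 4.
  x = -2: f_y(-2, y) = 3*y**2 - 16*y - 5; no integer root y with |y| ≤ 4.
  x = -1: f_y(-1, y) = 3*y**2 - 12*y + 1; no integer root y with |y| ≤ 4.
  x = 0: f_y(0, y) = 3*y**2 - 8*y + 3; no integer root y with |y| ≤ 4.
  x = 1: f_y(1, y) = 3*y**2 - 4*y + 1; vanishes at y ∈ {1}. (1, 1): f_x = 0, f = 0 — SINGULAR.
  x = 2: f_y(2, y) = 3*y**2 - 5; no integer root y with |y| ≤ 4.
  x = 3: f_y(3, y) = 3*y**2 + 4*y - 15; vanishes at y ∈ {-3}. (3, -3): f_x = 40 ≠ 0.
  x = 4: f_y(4, y) = 3*y**2 + 8*y - 29; no integer root y with |y| ≤ 4.
Only singular point on the grid: (1, 1).
Classify: substitute x = 1 + u, y = 1 + v and expand: f = -2*u**3 - 2*u**2*v + 2*u*v**2 + v**3 + v**2.
No constant or linear terms (consistent with a singular point). Quadratic part: v**2. Cubic part: -2*u**3 - 2*u**2*v + 2*u*v**2 + v**3.
The quadratic part v**2 is a perfect square, so there is a single (double) tangent line v = 0, i.e. y = 1. Restricting the cubic part to that line (v = 0) leaves -2*u**3 ≠ 0, so f is not divisible by v and the branch is v² ≈ 2*u**3 to lowest order — this is a cusp.
Classification: cusp.


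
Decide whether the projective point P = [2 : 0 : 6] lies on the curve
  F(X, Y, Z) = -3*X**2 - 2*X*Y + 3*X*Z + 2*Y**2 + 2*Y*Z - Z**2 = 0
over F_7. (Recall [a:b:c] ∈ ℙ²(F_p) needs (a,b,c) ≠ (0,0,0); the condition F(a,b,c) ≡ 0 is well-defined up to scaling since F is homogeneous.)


F(2,0,6) ≡ 2 (mod 7); P is NOT on the curve.

Evaluate F(2, 0, 6) term-by-term (mod 7).
  -3*X**2 ↦ -3·4·1·1 = -12
  -2*X*Y ↦ -2·2·0·1 = 0
  3*X*Z ↦ 3·2·1·6 = 36
  2*Y**2 ↦ 2·1·0·1 = 0
  2*Y*Z ↦ 2·1·0·6 = 0
  -Z**2 ↦ -1·1·1·36 = -36
Sum: F(2, 0, 6) = (-12) + (0) + (36) + (0) + (0) + (-36) = -12.
Reducing mod 7: -12 ≡ 2 (mod 7).
Since F(a, b, c) ≡ 2 ≠ 0 (mod 7), P does NOT lie on the curve.


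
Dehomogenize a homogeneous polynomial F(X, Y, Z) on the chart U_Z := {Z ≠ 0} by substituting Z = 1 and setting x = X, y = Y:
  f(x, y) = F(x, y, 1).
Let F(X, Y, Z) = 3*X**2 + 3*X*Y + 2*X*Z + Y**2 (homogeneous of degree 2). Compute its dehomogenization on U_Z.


f(x, y) = 3*x**2 + 3*x*y + 2*x + y**2

On U_Z we set Z = 1. Each monomial c·X^i·Y^j·Z^k in F becomes c·x^i·y^j·1^k = c·x^i·y^j.
Substituting Z = 1: F(X, Y, 1) = 3*x**2 + 3*x*y + 2*x + y**2.
Note: deg(f) ≤ deg(F) = 2; strict inequality happens when F is divisible by Z (lost terms).


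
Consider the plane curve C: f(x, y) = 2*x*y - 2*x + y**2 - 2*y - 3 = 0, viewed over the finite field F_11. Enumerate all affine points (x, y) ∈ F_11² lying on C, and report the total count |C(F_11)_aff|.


Affine F_11-points: {(0, 3), (0, 10), (1, 4), (1, 7), (4, 0), (4, 5), (7, 2), (7, 8), (10, 6), (10, 9)}; count = 10.

For each of the 121 pairs (x, y) ∈ F_11², evaluate f(x, y) mod 11. Record the zeros.
  x = 0: [0↦8, 1↦7, 2↦8, 3↦0, 4↦5, 5↦1, 6↦10, 7↦10, 8↦1, 9↦5, 10↦0]  zeros at y ∈ {3, 10}
  x = 1: [0↦6, 1↦7, 2↦10, 3↦4, 4↦0, 5↦9, 6↦9, 7↦0, 8↦4, 9↦10, 10↦7]  zeros at y ∈ {4, 7}
  x = 2: [0↦4, 1↦7, 2↦1, 3↦8, 4↦6, 5↦6, 6↦8, 7↦1, 8↦7, 9↦4, 10↦3]  zeros at y ∈ ∅
  x = 3: [0↦2, 1↦7, 2↦3, 3↦1, 4↦1, 5↦3, 6↦7, 7↦2, 8↦10, 9↦9, 10↦10]  zeros at y ∈ ∅
  x = 4: [0↦0, 1↦7, 2↦5, 3↦5, 4↦7, 5↦0, 6↦6, 7↦3, 8↦2, 9↦3, 10↦6]  zeros at y ∈ {0, 5}
  x = 5: [0↦9, 1↦7, 2↦7, 3↦9, 4↦2, 5↦8, 6↦5, 7↦4, 8↦5, 9↦8, 10↦2]  zeros at y ∈ ∅
  x = 6: [0↦7, 1↦7, 2↦9, 3↦2, 4↦8, 5↦5, 6↦4, 7↦5, 8↦8, 9↦2, 10↦9]  zeros at y ∈ ∅
  x = 7: [0↦5, 1↦7, 2↦0, 3↦6, 4↦3, 5↦2, 6↦3, 7↦6, 8↦0, 9↦7, 10↦5]  zeros at y ∈ {2, 8}
  x = 8: [0↦3, 1↦7, 2↦2, 3↦10, 4↦9, 5↦10, 6↦2, 7↦7, 8↦3, 9↦1, 10↦1]  zeros at y ∈ ∅
  x = 9: [0↦1, 1↦7, 2↦4, 3↦3, 4↦4, 5↦7, 6↦1, 7↦8, 8↦6, 9↦6, 10↦8]  zeros at y ∈ ∅
  x = 10: [0↦10, 1↦7, 2↦6, 3↦7, 4↦10, 5↦4, 6↦0, 7↦9, 8↦9, 9↦0, 10↦4]  zeros at y ∈ {6, 9}
Collecting zeros: affine points = {(0, 3), (0, 10), (1, 4), (1, 7), (4, 0), (4, 5), (7, 2), (7, 8), (10, 6), (10, 9)}.
Total count |C(F_11)_aff| = 10.


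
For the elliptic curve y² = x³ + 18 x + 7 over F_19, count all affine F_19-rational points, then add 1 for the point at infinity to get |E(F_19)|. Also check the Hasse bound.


Affine points = {(0, 8), (0, 11), (1, 8), (1, 11), (7, 1), (7, 18), (8, 6), (8, 13), (9, 9), (9, 10), (10, 3), (10, 16), (11, 4), (11, 15), (13, 5), (13, 14), (14, 1), (14, 18), (15, 2), (15, 17), (17, 1), (17, 18), (18, 8), (18, 11)}; affine count = 24; |E(F_19)| = 25.

Discriminant check: Δ ∝ 4a³ + 27b² = 4·18³ + 27·7² = 4·5832 + 27·49 ≡ 8 (mod 19). Nonzero ⇒ E is nonsingular.
For each x ∈ F_19, compute rhs = x³ + 18·x + 7 mod 19, then count y ∈ F_19 with y² ≡ rhs.
  x = 0: rhs = 7, matching y values: 8, 11 (2 points).
  x = 1: rhs = 7, matching y values: 8, 11 (2 points).
  x = 2: rhs = 13, matching y values: none (0 points).
  x = 3: rhs = 12, matching y values: none (0 points).
  x = 4: rhs = 10, matching y values: none (0 points).
  x = 5: rhs = 13, matching y values: none (0 points).
  x = 6: rhs = 8, matching y values: none (0 points).
  x = 7: rhs = 1, matching y values: 1, 18 (2 points).
  x = 8: rhs = 17, matching y values: 6, 13 (2 points).
  x = 9: rhs = 5, matching y values: 9, 10 (2 points).
  x = 10: rhs = 9, matching y values: 3, 16 (2 points).
  x = 11: rhs = 16, matching y values: 4, 15 (2 points).
  x = 12: rhs = 13, matching y values: none (0 points).
  x = 13: rhs = 6, matching y values: 5, 14 (2 points).
  x = 14: rhs = 1, matching y values: 1, 18 (2 points).
  x = 15: rhs = 4, matching y values: 2, 17 (2 points).
  x = 16: rhs = 2, matching y values: none (0 points).
  x = 17: rhs = 1, matching y values: 1, 18 (2 points).
  x = 18: rhs = 7, matching y values: 8, 11 (2 points).
Total affine count: 24.
Full point count |E(F_19)| = 24 + 1 = 25.
Hasse bound: |25 − (19+1)| = |5| = 5 ≤ 2√19 ≈ 8.7178 ✓.


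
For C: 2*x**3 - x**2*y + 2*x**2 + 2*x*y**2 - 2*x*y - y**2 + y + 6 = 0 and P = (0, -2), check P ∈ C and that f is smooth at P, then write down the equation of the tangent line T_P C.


Tangent line at P: 12*x + 5*y + 10 = 0.

Step 1: f(0, -2) = 0, so P lies on C.
Step 2: partial derivatives
  f_x(x, y) = 6*x**2 - 2*x*y + 4*x + 2*y**2 - 2*y, f_y(x, y) = -x**2 + 4*x*y - 2*x - 2*y + 1.
  f_x(P) = 12, f_y(P) = 5 (gradient nonzero, so P is smooth).
Step 3: tangent line at P: 12·(x − 0) + 5·(y − -2) = 0.
Expanding: 12*x + 5*y + 10 = 0.


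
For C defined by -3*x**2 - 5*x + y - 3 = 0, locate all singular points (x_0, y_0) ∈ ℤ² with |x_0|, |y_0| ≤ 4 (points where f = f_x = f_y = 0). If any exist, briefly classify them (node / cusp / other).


No singular points in the scanned grid; C is smooth there.

Compute partial derivatives:
  f_x = -6*x - 5.
  f_y = 1.
f_y = 1 is a nonzero constant, so f_y never vanishes: no point (x, y) can satisfy f = f_x = f_y = 0. In particular no (x, y) ∈ {−4, ..., 4}² is singular; the curve is smooth.


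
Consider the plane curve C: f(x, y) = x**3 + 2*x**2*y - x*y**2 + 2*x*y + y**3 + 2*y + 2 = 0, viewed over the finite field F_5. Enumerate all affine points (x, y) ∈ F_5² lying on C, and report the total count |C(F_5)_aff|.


Affine F_5-points: {(0, 1), (0, 3), (1, 4), (2, 0), (4, 1)}; count = 5.

For each of the 25 pairs (x, y) ∈ F_5², evaluate f(x, y) mod 5. Record the zeros.
  x = 0: [0↦2, 1↦0, 2↦4, 3↦0, 4↦4]  zeros at y ∈ {1, 3}
  x = 1: [0↦3, 1↦4, 2↦4, 3↦4, 4↦0]  zeros at y ∈ {4}
  x = 2: [0↦0, 1↦3, 2↦3, 3↦1, 4↦3]  zeros at y ∈ {0}
  x = 3: [0↦4, 1↦3, 2↦2, 3↦2, 4↦4]  zeros at y ∈ ∅
  x = 4: [0↦1, 1↦0, 2↦2, 3↦3, 4↦4]  zeros at y ∈ {1}
Collecting zeros: affine points = {(0, 1), (0, 3), (1, 4), (2, 0), (4, 1)}.
Total count |C(F_5)_aff| = 5.


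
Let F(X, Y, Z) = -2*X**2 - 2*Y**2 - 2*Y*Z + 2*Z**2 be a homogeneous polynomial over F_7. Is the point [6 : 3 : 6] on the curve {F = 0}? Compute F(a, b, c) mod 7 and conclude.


F(6,3,6) ≡ 2 (mod 7); P is NOT on the curve.

Evaluate F(6, 3, 6) term-by-term (mod 7).
  -2*X**2 ↦ -2·36·1·1 = -72
  -2*Y**2 ↦ -2·1·9·1 = -18
  -2*Y*Z ↦ -2·1·3·6 = -36
  2*Z**2 ↦ 2·1·1·36 = 72
Sum: F(6, 3, 6) = (-72) + (-18) + (-36) + (72) = -54.
Reducing mod 7: -54 ≡ 2 (mod 7).
Since F(a, b, c) ≡ 2 ≠ 0 (mod 7), P does NOT lie on the curve.


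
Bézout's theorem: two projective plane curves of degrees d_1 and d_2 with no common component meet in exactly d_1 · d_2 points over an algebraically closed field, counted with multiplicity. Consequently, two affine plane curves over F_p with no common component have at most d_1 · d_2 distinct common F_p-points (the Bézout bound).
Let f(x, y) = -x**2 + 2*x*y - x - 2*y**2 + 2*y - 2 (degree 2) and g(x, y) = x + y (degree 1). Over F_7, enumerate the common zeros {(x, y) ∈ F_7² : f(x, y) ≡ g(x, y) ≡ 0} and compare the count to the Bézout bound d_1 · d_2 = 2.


Common zeros: {(2, 5), (3, 4)}; count = 2; Bézout bound = 2.

deg(f) = 2, deg(g) = 1, so Bézout bound = 2.
Scan x ∈ F_7. For each x, list the y ∈ F_7 with f(x, y) ≡ 0 and those with g(x, y) ≡ 0 (mod 7); the common zeros in that column are the intersection.
  x = 0: f ≡ 0 at y ∈ {3, 5}; g ≡ 0 at y ∈ {0}; common: ∅.
  x = 1: f ≡ 0 at y ∈ ∅; g ≡ 0 at y ∈ {6}; common: ∅.
  x = 2: f ≡ 0 at y ∈ {5}; g ≡ 0 at y ∈ {5}; common: {5}.
  x = 3: f ≡ 0 at y ∈ {0, 4}; g ≡ 0 at y ∈ {4}; common: {4}.
  x = 4: f ≡ 0 at y ∈ {1, 4}; g ≡ 0 at y ∈ {3}; common: ∅.
  x = 5: f ≡ 0 at y ∈ {3}; g ≡ 0 at y ∈ {2}; common: ∅.
  x = 6: f ≡ 0 at y ∈ ∅; g ≡ 0 at y ∈ {1}; common: ∅.
Collecting: common zeros = {(2, 5), (3, 4)}, so the count is 2.
Comparison with the Bézout bound: 2 ≤ 2 = deg(f)·deg(g), as expected for curves with no common component (the bound is attained).
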